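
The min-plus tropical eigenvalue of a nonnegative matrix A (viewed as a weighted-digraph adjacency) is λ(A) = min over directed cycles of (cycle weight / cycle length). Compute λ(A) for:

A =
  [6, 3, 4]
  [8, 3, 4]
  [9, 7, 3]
λ(A) = 3

Enumerate directed cycles and compute their means (weight / length). Sample:
  cycle 0 → 0: weight = 6, length = 1, mean = 6/1 ≈ 6.000
  cycle 1 → 1: weight = 3, length = 1, mean = 3/1 ≈ 3.000
  cycle 2 → 2: weight = 3, length = 1, mean = 3/1 ≈ 3.000
  cycle 0 → 1 → 0: weight = 11, length = 2, mean = 11/2 ≈ 5.500
  cycle 0 → 2 → 0: weight = 13, length = 2, mean = 13/2 ≈ 6.500
  cycle 1 → 0 → 1: weight = 11, length = 2, mean = 11/2 ≈ 5.500
Minimum mean = 3.000, attained e.g. along the cycle 1 → 1 with weight 3 and length 1. So λ(A) = 3/1 = 3.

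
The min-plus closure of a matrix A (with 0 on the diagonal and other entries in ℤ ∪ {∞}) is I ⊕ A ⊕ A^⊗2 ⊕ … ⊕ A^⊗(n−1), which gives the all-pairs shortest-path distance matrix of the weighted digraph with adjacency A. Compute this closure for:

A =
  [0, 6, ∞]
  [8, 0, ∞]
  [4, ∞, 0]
Closure =
  [0, 6, ∞]
  [8, 0, ∞]
  [4, 10, 0]

This is the Floyd-Warshall all-pairs shortest-path computation. For each intermediate vertex k = 0, 1, …, 2, update dist[i][j] ← min(dist[i][j], dist[i][k] + dist[k][j]). The final matrix gives, for each (i, j), the minimum total weight of any directed path from i to j (possibly empty when i = j).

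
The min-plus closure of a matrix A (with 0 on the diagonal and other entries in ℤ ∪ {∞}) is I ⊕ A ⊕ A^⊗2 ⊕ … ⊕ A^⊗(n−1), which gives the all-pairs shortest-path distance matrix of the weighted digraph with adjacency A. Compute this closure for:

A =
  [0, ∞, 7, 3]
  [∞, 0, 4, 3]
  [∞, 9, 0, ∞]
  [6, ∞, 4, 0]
Closure =
  [0, 16, 7, 3]
  [9, 0, 4, 3]
  [18, 9, 0, 12]
  [6, 13, 4, 0]

This is the Floyd-Warshall all-pairs shortest-path computation. For each intermediate vertex k = 0, 1, …, 3, update dist[i][j] ← min(dist[i][j], dist[i][k] + dist[k][j]). The final matrix gives, for each (i, j), the minimum total weight of any directed path from i to j (possibly empty when i = j).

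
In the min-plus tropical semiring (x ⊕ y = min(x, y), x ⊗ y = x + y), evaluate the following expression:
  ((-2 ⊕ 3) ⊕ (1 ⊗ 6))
((-2 ⊕ 3) ⊕ (1 ⊗ 6)) = -2

Expand innermost to outermost. Recall ⊕ takes the minimum of its arguments and ⊗ takes their sum. Working out the expression ((-2 ⊕ 3) ⊕ (1 ⊗ 6)) gives -2.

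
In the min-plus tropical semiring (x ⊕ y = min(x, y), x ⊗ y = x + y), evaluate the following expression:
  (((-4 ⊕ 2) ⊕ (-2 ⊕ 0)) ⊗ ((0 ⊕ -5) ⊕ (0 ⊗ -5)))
(((-4 ⊕ 2) ⊕ (-2 ⊕ 0)) ⊗ ((0 ⊕ -5) ⊕ (0 ⊗ -5))) = -9

Expand innermost to outermost. Recall ⊕ takes the minimum of its arguments and ⊗ takes their sum. Working out the expression (((-4 ⊕ 2) ⊕ (-2 ⊕ 0)) ⊗ ((0 ⊕ -5) ⊕ (0 ⊗ -5))) gives -9.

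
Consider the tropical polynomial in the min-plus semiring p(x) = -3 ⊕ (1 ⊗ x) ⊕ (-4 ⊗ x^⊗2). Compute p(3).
p(3) = -3

A tropical monomial a ⊗ x^⊗i evaluates to a + i · x. Evaluating each term at x = 3:
  Term 0 contributes -3 + 0 · 3 = -3
  Term 1 contributes 1 + 1 · 3 = 4
  Term 2 contributes -4 + 2 · 3 = 2
p(3) = ⊕ of these = min[-3, 4, 2] = -3.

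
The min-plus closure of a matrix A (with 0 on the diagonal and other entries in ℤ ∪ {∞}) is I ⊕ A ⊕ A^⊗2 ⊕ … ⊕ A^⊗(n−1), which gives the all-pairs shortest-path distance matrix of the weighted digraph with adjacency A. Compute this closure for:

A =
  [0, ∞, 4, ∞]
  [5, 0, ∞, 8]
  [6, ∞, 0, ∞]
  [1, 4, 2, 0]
Closure =
  [0, ∞, 4, ∞]
  [5, 0, 9, 8]
  [6, ∞, 0, ∞]
  [1, 4, 2, 0]

This is the Floyd-Warshall all-pairs shortest-path computation. For each intermediate vertex k = 0, 1, …, 3, update dist[i][j] ← min(dist[i][j], dist[i][k] + dist[k][j]). The final matrix gives, for each (i, j), the minimum total weight of any directed path from i to j (possibly empty when i = j).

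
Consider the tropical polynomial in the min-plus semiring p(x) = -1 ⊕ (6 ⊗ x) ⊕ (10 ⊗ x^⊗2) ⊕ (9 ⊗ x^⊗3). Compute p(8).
p(8) = -1

A tropical monomial a ⊗ x^⊗i evaluates to a + i · x. Evaluating each term at x = 8:
  Term 0 contributes -1 + 0 · 8 = -1
  Term 1 contributes 6 + 1 · 8 = 14
  Term 2 contributes 10 + 2 · 8 = 26
  Term 3 contributes 9 + 3 · 8 = 33
p(8) = ⊕ of these = min[-1, 14, 26, 33] = -1.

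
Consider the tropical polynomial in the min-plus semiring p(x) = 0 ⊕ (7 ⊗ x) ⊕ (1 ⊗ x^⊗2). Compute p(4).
p(4) = 0

A tropical monomial a ⊗ x^⊗i evaluates to a + i · x. Evaluating each term at x = 4:
  Term 0 contributes 0 + 0 · 4 = 0
  Term 1 contributes 7 + 1 · 4 = 11
  Term 2 contributes 1 + 2 · 4 = 9
p(4) = ⊕ of these = min[0, 11, 9] = 0.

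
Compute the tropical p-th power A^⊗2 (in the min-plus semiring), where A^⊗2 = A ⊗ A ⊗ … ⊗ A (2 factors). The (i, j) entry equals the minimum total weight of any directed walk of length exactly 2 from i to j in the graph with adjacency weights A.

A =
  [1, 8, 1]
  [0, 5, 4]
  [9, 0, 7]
A^⊗2 =
  [2, 1, 2]
  [1, 4, 1]
  [0, 5, 4]

Each entry (A^⊗2)_ij equals the minimum over all length-2 walks i = v_0 → v_1 → … → v_2 = j of Σ_t A[v_t][v_{t+1}]. For example, for (i, j) = (0, 2) we minimise over 3 possible intermediate vertex sequences; the minimum is 2, attained along the walk 0 → 0 → 2.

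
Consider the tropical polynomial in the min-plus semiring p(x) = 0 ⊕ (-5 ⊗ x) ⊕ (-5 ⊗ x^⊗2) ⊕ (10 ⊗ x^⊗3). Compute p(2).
p(2) = -3

A tropical monomial a ⊗ x^⊗i evaluates to a + i · x. Evaluating each term at x = 2:
  Term 0 contributes 0 + 0 · 2 = 0
  Term 1 contributes -5 + 1 · 2 = -3
  Term 2 contributes -5 + 2 · 2 = -1
  Term 3 contributes 10 + 3 · 2 = 16
p(2) = ⊕ of these = min[0, -3, -1, 16] = -3.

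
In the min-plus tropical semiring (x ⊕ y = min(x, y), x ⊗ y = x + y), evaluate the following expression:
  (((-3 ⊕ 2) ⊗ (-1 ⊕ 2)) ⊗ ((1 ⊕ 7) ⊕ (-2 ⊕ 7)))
(((-3 ⊕ 2) ⊗ (-1 ⊕ 2)) ⊗ ((1 ⊕ 7) ⊕ (-2 ⊕ 7))) = -6

Expand innermost to outermost. Recall ⊕ takes the minimum of its arguments and ⊗ takes their sum. Working out the expression (((-3 ⊕ 2) ⊗ (-1 ⊕ 2)) ⊗ ((1 ⊕ 7) ⊕ (-2 ⊕ 7))) gives -6.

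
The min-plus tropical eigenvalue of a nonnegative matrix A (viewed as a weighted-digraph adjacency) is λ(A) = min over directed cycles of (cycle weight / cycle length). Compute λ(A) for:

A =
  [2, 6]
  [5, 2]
λ(A) = 2

Enumerate directed cycles and compute their means (weight / length). Sample:
  cycle 0 → 0: weight = 2, length = 1, mean = 2/1 ≈ 2.000
  cycle 1 → 1: weight = 2, length = 1, mean = 2/1 ≈ 2.000
  cycle 0 → 1 → 0: weight = 11, length = 2, mean = 11/2 ≈ 5.500
  cycle 1 → 0 → 1: weight = 11, length = 2, mean = 11/2 ≈ 5.500
Minimum mean = 2.000, attained e.g. along the cycle 0 → 0 with weight 2 and length 1. So λ(A) = 2/1 = 2.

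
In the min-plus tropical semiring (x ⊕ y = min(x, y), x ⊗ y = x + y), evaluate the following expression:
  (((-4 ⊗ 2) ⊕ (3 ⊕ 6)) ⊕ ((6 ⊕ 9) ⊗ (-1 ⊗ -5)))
(((-4 ⊗ 2) ⊕ (3 ⊕ 6)) ⊕ ((6 ⊕ 9) ⊗ (-1 ⊗ -5))) = -2

Expand innermost to outermost. Recall ⊕ takes the minimum of its arguments and ⊗ takes their sum. Working out the expression (((-4 ⊗ 2) ⊕ (3 ⊕ 6)) ⊕ ((6 ⊕ 9) ⊗ (-1 ⊗ -5))) gives -2.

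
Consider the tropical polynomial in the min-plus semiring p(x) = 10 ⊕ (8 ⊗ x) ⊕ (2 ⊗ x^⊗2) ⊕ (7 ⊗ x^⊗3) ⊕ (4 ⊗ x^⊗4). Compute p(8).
p(8) = 10

A tropical monomial a ⊗ x^⊗i evaluates to a + i · x. Evaluating each term at x = 8:
  Term 0 contributes 10 + 0 · 8 = 10
  Term 1 contributes 8 + 1 · 8 = 16
  Term 2 contributes 2 + 2 · 8 = 18
  Term 3 contributes 7 + 3 · 8 = 31
  Term 4 contributes 4 + 4 · 8 = 36
p(8) = ⊕ of these = min[10, 16, 18, 31, 36] = 10.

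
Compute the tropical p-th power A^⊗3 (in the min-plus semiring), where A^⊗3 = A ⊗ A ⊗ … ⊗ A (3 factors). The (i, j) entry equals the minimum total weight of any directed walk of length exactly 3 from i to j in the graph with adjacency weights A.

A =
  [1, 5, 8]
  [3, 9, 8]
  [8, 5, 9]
A^⊗3 =
  [3, 7, 10]
  [5, 9, 12]
  [9, 13, 16]

Each entry (A^⊗3)_ij equals the minimum over all length-3 walks i = v_0 → v_1 → … → v_3 = j of Σ_t A[v_t][v_{t+1}]. For example, for (i, j) = (0, 2) we minimise over 9 possible intermediate vertex sequences; the minimum is 10, attained along the walk 0 → 0 → 0 → 2.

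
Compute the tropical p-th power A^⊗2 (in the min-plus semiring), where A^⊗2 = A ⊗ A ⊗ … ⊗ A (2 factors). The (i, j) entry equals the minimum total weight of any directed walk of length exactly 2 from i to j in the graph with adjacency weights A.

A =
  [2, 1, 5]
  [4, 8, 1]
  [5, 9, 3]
A^⊗2 =
  [4, 3, 2]
  [6, 5, 4]
  [7, 6, 6]

Each entry (A^⊗2)_ij equals the minimum over all length-2 walks i = v_0 → v_1 → … → v_2 = j of Σ_t A[v_t][v_{t+1}]. For example, for (i, j) = (0, 2) we minimise over 3 possible intermediate vertex sequences; the minimum is 2, attained along the walk 0 → 1 → 2.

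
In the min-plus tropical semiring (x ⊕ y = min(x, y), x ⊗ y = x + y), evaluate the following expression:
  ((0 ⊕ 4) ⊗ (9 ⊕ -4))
((0 ⊕ 4) ⊗ (9 ⊕ -4)) = -4

Expand innermost to outermost. Recall ⊕ takes the minimum of its arguments and ⊗ takes their sum. Working out the expression ((0 ⊕ 4) ⊗ (9 ⊕ -4)) gives -4.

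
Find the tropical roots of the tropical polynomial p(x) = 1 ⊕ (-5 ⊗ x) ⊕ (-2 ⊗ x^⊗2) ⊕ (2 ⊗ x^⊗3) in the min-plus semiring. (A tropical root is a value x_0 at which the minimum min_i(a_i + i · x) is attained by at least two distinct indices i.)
Roots: {-4, -3, 6}

Each tropical root is a break point of the lower envelope of the lines y = a_i + i · x (there are 4 lines, with slopes 0, 1, ..., 3). Only the lines that attain the minimum somewhere contribute to roots; other lines are dominated. Here the surviving (envelope) indices are i = 3, i = 2, i = 1, i = 0.
Intersections between consecutive envelope lines give the roots: for adjacent envelope indices i < j the intersection is x = (a_i − a_j) / (j − i). Reading off the sorted break points: {-4, -3, 6}.
Verification: at each break x_0, at least two indices attain the minimum of min_i(a_i + i · x_0).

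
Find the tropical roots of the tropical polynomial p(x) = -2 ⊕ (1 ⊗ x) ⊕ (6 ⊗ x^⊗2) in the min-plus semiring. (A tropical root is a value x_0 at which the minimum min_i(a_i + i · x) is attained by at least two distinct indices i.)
Roots: {-5, -3}

Each tropical root is a break point of the lower envelope of the lines y = a_i + i · x (there are 3 lines, with slopes 0, 1, ..., 2). Only the lines that attain the minimum somewhere contribute to roots; other lines are dominated. Here the surviving (envelope) indices are i = 2, i = 1, i = 0.
Intersections between consecutive envelope lines give the roots: for adjacent envelope indices i < j the intersection is x = (a_i − a_j) / (j − i). Reading off the sorted break points: {-5, -3}.
Verification: at each break x_0, at least two indices attain the minimum of min_i(a_i + i · x_0).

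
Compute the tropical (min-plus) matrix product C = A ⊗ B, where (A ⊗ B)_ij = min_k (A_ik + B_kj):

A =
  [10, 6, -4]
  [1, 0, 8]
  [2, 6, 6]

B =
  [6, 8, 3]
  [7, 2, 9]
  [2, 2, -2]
A ⊗ B =
  [-2, -2, -6]
  [7, 2, 4]
  [8, 8, 4]

Apply the min-plus product entry-by-entry:
  C[0][0] = min over k of (A[0][0] + B[0][0] = 10 + 6 = 16, A[0][1] + B[1][0] = 6 + 7 = 13, A[0][2] + B[2][0] = -4 + 2 = -2) = -2 (attained at k = 2)
  C[0][1] = min over k of (A[0][0] + B[0][1] = 10 + 8 = 18, A[0][1] + B[1][1] = 6 + 2 = 8, A[0][2] + B[2][1] = -4 + 2 = -2) = -2 (attained at k = 2)
  C[0][2] = min over k of (A[0][0] + B[0][2] = 10 + 3 = 13, A[0][1] + B[1][2] = 6 + 9 = 15, A[0][2] + B[2][2] = -4 + -2 = -6) = -6 (attained at k = 2)
  C[1][0] = min over k of (A[1][0] + B[0][0] = 1 + 6 = 7, A[1][1] + B[1][0] = 0 + 7 = 7, A[1][2] + B[2][0] = 8 + 2 = 10) = 7 (attained at k = 0)
  C[1][1] = min over k of (A[1][0] + B[0][1] = 1 + 8 = 9, A[1][1] + B[1][1] = 0 + 2 = 2, A[1][2] + B[2][1] = 8 + 2 = 10) = 2 (attained at k = 1)
  C[1][2] = min over k of (A[1][0] + B[0][2] = 1 + 3 = 4, A[1][1] + B[1][2] = 0 + 9 = 9, A[1][2] + B[2][2] = 8 + -2 = 6) = 4 (attained at k = 0)
  C[2][0] = min over k of (A[2][0] + B[0][0] = 2 + 6 = 8, A[2][1] + B[1][0] = 6 + 7 = 13, A[2][2] + B[2][0] = 6 + 2 = 8) = 8 (attained at k = 0)
  C[2][1] = min over k of (A[2][0] + B[0][1] = 2 + 8 = 10, A[2][1] + B[1][1] = 6 + 2 = 8, A[2][2] + B[2][1] = 6 + 2 = 8) = 8 (attained at k = 1)
  C[2][2] = min over k of (A[2][0] + B[0][2] = 2 + 3 = 5, A[2][1] + B[1][2] = 6 + 9 = 15, A[2][2] + B[2][2] = 6 + -2 = 4) = 4 (attained at k = 2)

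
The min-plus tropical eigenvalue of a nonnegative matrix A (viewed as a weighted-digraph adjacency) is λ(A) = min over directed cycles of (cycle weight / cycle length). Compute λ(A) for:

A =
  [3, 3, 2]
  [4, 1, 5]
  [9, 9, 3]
λ(A) = 1

Enumerate directed cycles and compute their means (weight / length). Sample:
  cycle 0 → 0: weight = 3, length = 1, mean = 3/1 ≈ 3.000
  cycle 1 → 1: weight = 1, length = 1, mean = 1/1 ≈ 1.000
  cycle 2 → 2: weight = 3, length = 1, mean = 3/1 ≈ 3.000
  cycle 0 → 1 → 0: weight = 7, length = 2, mean = 7/2 ≈ 3.500
  cycle 0 → 2 → 0: weight = 11, length = 2, mean = 11/2 ≈ 5.500
  cycle 1 → 0 → 1: weight = 7, length = 2, mean = 7/2 ≈ 3.500
Minimum mean = 1.000, attained e.g. along the cycle 1 → 1 with weight 1 and length 1. So λ(A) = 1/1 = 1.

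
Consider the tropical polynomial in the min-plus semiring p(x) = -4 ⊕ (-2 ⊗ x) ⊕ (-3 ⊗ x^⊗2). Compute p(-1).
p(-1) = -5

A tropical monomial a ⊗ x^⊗i evaluates to a + i · x. Evaluating each term at x = -1:
  Term 0 contributes -4 + 0 · -1 = -4
  Term 1 contributes -2 + 1 · -1 = -3
  Term 2 contributes -3 + 2 · -1 = -5
p(-1) = ⊕ of these = min[-4, -3, -5] = -5.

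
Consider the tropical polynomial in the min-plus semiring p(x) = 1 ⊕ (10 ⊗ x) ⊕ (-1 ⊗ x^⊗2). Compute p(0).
p(0) = -1

A tropical monomial a ⊗ x^⊗i evaluates to a + i · x. Evaluating each term at x = 0:
  Term 0 contributes 1 + 0 · 0 = 1
  Term 1 contributes 10 + 1 · 0 = 10
  Term 2 contributes -1 + 2 · 0 = -1
p(0) = ⊕ of these = min[1, 10, -1] = -1.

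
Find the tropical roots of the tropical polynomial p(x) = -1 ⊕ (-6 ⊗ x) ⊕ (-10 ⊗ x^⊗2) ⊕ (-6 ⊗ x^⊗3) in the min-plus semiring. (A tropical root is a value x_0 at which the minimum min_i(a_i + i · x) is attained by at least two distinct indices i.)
Roots: {-4, 4, 5}

Each tropical root is a break point of the lower envelope of the lines y = a_i + i · x (there are 4 lines, with slopes 0, 1, ..., 3). Only the lines that attain the minimum somewhere contribute to roots; other lines are dominated. Here the surviving (envelope) indices are i = 3, i = 2, i = 1, i = 0.
Intersections between consecutive envelope lines give the roots: for adjacent envelope indices i < j the intersection is x = (a_i − a_j) / (j − i). Reading off the sorted break points: {-4, 4, 5}.
Verification: at each break x_0, at least two indices attain the minimum of min_i(a_i + i · x_0).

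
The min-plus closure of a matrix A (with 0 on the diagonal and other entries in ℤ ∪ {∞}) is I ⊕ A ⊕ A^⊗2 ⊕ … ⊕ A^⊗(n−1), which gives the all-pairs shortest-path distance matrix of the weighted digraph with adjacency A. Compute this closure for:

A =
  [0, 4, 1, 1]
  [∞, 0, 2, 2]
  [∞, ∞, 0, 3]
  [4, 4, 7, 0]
Closure =
  [0, 4, 1, 1]
  [6, 0, 2, 2]
  [7, 7, 0, 3]
  [4, 4, 5, 0]

This is the Floyd-Warshall all-pairs shortest-path computation. For each intermediate vertex k = 0, 1, …, 3, update dist[i][j] ← min(dist[i][j], dist[i][k] + dist[k][j]). The final matrix gives, for each (i, j), the minimum total weight of any directed path from i to j (possibly empty when i = j).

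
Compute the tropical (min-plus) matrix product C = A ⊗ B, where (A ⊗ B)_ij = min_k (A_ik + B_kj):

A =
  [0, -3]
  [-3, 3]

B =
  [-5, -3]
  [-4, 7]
A ⊗ B =
  [-7, -3]
  [-8, -6]

Apply the min-plus product entry-by-entry:
  C[0][0] = min over k of (A[0][0] + B[0][0] = 0 + -5 = -5, A[0][1] + B[1][0] = -3 + -4 = -7) = -7 (attained at k = 1)
  C[0][1] = min over k of (A[0][0] + B[0][1] = 0 + -3 = -3, A[0][1] + B[1][1] = -3 + 7 = 4) = -3 (attained at k = 0)
  C[1][0] = min over k of (A[1][0] + B[0][0] = -3 + -5 = -8, A[1][1] + B[1][0] = 3 + -4 = -1) = -8 (attained at k = 0)
  C[1][1] = min over k of (A[1][0] + B[0][1] = -3 + -3 = -6, A[1][1] + B[1][1] = 3 + 7 = 10) = -6 (attained at k = 0)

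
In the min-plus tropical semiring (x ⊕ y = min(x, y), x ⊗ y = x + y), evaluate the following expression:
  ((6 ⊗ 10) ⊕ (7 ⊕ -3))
((6 ⊗ 10) ⊕ (7 ⊕ -3)) = -3

Expand innermost to outermost. Recall ⊕ takes the minimum of its arguments and ⊗ takes their sum. Working out the expression ((6 ⊗ 10) ⊕ (7 ⊕ -3)) gives -3.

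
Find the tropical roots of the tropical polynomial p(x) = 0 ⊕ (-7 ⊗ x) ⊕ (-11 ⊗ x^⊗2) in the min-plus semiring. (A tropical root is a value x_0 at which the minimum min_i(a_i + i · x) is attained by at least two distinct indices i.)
Roots: {4, 7}

Each tropical root is a break point of the lower envelope of the lines y = a_i + i · x (there are 3 lines, with slopes 0, 1, ..., 2). Only the lines that attain the minimum somewhere contribute to roots; other lines are dominated. Here the surviving (envelope) indices are i = 2, i = 1, i = 0.
Intersections between consecutive envelope lines give the roots: for adjacent envelope indices i < j the intersection is x = (a_i − a_j) / (j − i). Reading off the sorted break points: {4, 7}.
Verification: at each break x_0, at least two indices attain the minimum of min_i(a_i + i · x_0).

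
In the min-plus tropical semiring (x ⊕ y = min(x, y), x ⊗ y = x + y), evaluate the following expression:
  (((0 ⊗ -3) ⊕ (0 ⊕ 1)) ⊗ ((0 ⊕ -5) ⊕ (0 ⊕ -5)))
(((0 ⊗ -3) ⊕ (0 ⊕ 1)) ⊗ ((0 ⊕ -5) ⊕ (0 ⊕ -5))) = -8

Expand innermost to outermost. Recall ⊕ takes the minimum of its arguments and ⊗ takes their sum. Working out the expression (((0 ⊗ -3) ⊕ (0 ⊕ 1)) ⊗ ((0 ⊕ -5) ⊕ (0 ⊕ -5))) gives -8.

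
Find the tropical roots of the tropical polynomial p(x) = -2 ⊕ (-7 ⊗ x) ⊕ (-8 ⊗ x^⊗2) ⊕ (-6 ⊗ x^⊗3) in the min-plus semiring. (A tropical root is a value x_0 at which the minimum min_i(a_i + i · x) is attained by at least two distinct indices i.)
Roots: {-2, 1, 5}

Each tropical root is a break point of the lower envelope of the lines y = a_i + i · x (there are 4 lines, with slopes 0, 1, ..., 3). Only the lines that attain the minimum somewhere contribute to roots; other lines are dominated. Here the surviving (envelope) indices are i = 3, i = 2, i = 1, i = 0.
Intersections between consecutive envelope lines give the roots: for adjacent envelope indices i < j the intersection is x = (a_i − a_j) / (j − i). Reading off the sorted break points: {-2, 1, 5}.
Verification: at each break x_0, at least two indices attain the minimum of min_i(a_i + i · x_0).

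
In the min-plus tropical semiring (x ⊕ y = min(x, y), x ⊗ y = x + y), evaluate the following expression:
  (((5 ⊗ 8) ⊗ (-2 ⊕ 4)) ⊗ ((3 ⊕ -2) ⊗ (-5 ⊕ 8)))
(((5 ⊗ 8) ⊗ (-2 ⊕ 4)) ⊗ ((3 ⊕ -2) ⊗ (-5 ⊕ 8))) = 4

Expand innermost to outermost. Recall ⊕ takes the minimum of its arguments and ⊗ takes their sum. Working out the expression (((5 ⊗ 8) ⊗ (-2 ⊕ 4)) ⊗ ((3 ⊕ -2) ⊗ (-5 ⊕ 8))) gives 4.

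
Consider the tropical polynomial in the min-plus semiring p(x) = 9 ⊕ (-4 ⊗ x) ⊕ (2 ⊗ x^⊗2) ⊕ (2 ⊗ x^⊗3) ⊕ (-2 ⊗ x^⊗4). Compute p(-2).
p(-2) = -10

A tropical monomial a ⊗ x^⊗i evaluates to a + i · x. Evaluating each term at x = -2:
  Term 0 contributes 9 + 0 · -2 = 9
  Term 1 contributes -4 + 1 · -2 = -6
  Term 2 contributes 2 + 2 · -2 = -2
  Term 3 contributes 2 + 3 · -2 = -4
  Term 4 contributes -2 + 4 · -2 = -10
p(-2) = ⊕ of these = min[9, -6, -2, -4, -10] = -10.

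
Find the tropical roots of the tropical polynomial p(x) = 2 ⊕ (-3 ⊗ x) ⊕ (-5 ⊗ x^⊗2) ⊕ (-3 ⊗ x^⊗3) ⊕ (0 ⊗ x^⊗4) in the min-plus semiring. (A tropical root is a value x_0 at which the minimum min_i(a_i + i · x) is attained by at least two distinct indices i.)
Roots: {-3, -2, 2, 5}

Each tropical root is a break point of the lower envelope of the lines y = a_i + i · x (there are 5 lines, with slopes 0, 1, ..., 4). Only the lines that attain the minimum somewhere contribute to roots; other lines are dominated. Here the surviving (envelope) indices are i = 4, i = 3, i = 2, i = 1, i = 0.
Intersections between consecutive envelope lines give the roots: for adjacent envelope indices i < j the intersection is x = (a_i − a_j) / (j − i). Reading off the sorted break points: {-3, -2, 2, 5}.
Verification: at each break x_0, at least two indices attain the minimum of min_i(a_i + i · x_0).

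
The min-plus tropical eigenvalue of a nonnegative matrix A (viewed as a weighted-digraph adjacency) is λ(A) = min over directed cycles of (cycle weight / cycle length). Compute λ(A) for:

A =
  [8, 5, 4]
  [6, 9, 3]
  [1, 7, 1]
λ(A) = 1

Enumerate directed cycles and compute their means (weight / length). Sample:
  cycle 0 → 0: weight = 8, length = 1, mean = 8/1 ≈ 8.000
  cycle 1 → 1: weight = 9, length = 1, mean = 9/1 ≈ 9.000
  cycle 2 → 2: weight = 1, length = 1, mean = 1/1 ≈ 1.000
  cycle 0 → 1 → 0: weight = 11, length = 2, mean = 11/2 ≈ 5.500
  cycle 0 → 2 → 0: weight = 5, length = 2, mean = 5/2 ≈ 2.500
  cycle 1 → 0 → 1: weight = 11, length = 2, mean = 11/2 ≈ 5.500
Minimum mean = 1.000, attained e.g. along the cycle 2 → 2 with weight 1 and length 1. So λ(A) = 1/1 = 1.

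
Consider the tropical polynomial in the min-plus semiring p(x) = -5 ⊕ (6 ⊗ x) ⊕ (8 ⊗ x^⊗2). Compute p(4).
p(4) = -5

A tropical monomial a ⊗ x^⊗i evaluates to a + i · x. Evaluating each term at x = 4:
  Term 0 contributes -5 + 0 · 4 = -5
  Term 1 contributes 6 + 1 · 4 = 10
  Term 2 contributes 8 + 2 · 4 = 16
p(4) = ⊕ of these = min[-5, 10, 16] = -5.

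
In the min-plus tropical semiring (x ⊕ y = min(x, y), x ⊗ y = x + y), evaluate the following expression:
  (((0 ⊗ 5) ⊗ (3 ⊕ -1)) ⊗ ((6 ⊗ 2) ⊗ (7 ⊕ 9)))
(((0 ⊗ 5) ⊗ (3 ⊕ -1)) ⊗ ((6 ⊗ 2) ⊗ (7 ⊕ 9))) = 19

Expand innermost to outermost. Recall ⊕ takes the minimum of its arguments and ⊗ takes their sum. Working out the expression (((0 ⊗ 5) ⊗ (3 ⊕ -1)) ⊗ ((6 ⊗ 2) ⊗ (7 ⊕ 9))) gives 19.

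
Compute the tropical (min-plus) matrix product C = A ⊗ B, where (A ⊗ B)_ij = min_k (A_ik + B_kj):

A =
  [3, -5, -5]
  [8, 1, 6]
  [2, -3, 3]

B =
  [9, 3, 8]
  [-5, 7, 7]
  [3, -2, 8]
A ⊗ B =
  [-10, -7, 2]
  [-4, 4, 8]
  [-8, 1, 4]

Apply the min-plus product entry-by-entry:
  C[0][0] = min over k of (A[0][0] + B[0][0] = 3 + 9 = 12, A[0][1] + B[1][0] = -5 + -5 = -10, A[0][2] + B[2][0] = -5 + 3 = -2) = -10 (attained at k = 1)
  C[0][1] = min over k of (A[0][0] + B[0][1] = 3 + 3 = 6, A[0][1] + B[1][1] = -5 + 7 = 2, A[0][2] + B[2][1] = -5 + -2 = -7) = -7 (attained at k = 2)
  C[0][2] = min over k of (A[0][0] + B[0][2] = 3 + 8 = 11, A[0][1] + B[1][2] = -5 + 7 = 2, A[0][2] + B[2][2] = -5 + 8 = 3) = 2 (attained at k = 1)
  C[1][0] = min over k of (A[1][0] + B[0][0] = 8 + 9 = 17, A[1][1] + B[1][0] = 1 + -5 = -4, A[1][2] + B[2][0] = 6 + 3 = 9) = -4 (attained at k = 1)
  C[1][1] = min over k of (A[1][0] + B[0][1] = 8 + 3 = 11, A[1][1] + B[1][1] = 1 + 7 = 8, A[1][2] + B[2][1] = 6 + -2 = 4) = 4 (attained at k = 2)
  C[1][2] = min over k of (A[1][0] + B[0][2] = 8 + 8 = 16, A[1][1] + B[1][2] = 1 + 7 = 8, A[1][2] + B[2][2] = 6 + 8 = 14) = 8 (attained at k = 1)
  C[2][0] = min over k of (A[2][0] + B[0][0] = 2 + 9 = 11, A[2][1] + B[1][0] = -3 + -5 = -8, A[2][2] + B[2][0] = 3 + 3 = 6) = -8 (attained at k = 1)
  C[2][1] = min over k of (A[2][0] + B[0][1] = 2 + 3 = 5, A[2][1] + B[1][1] = -3 + 7 = 4, A[2][2] + B[2][1] = 3 + -2 = 1) = 1 (attained at k = 2)
  C[2][2] = min over k of (A[2][0] + B[0][2] = 2 + 8 = 10, A[2][1] + B[1][2] = -3 + 7 = 4, A[2][2] + B[2][2] = 3 + 8 = 11) = 4 (attained at k = 1)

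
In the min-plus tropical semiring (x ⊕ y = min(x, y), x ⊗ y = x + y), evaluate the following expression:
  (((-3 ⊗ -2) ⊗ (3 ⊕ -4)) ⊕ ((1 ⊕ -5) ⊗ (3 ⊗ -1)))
(((-3 ⊗ -2) ⊗ (3 ⊕ -4)) ⊕ ((1 ⊕ -5) ⊗ (3 ⊗ -1))) = -9

Expand innermost to outermost. Recall ⊕ takes the minimum of its arguments and ⊗ takes their sum. Working out the expression (((-3 ⊗ -2) ⊗ (3 ⊕ -4)) ⊕ ((1 ⊕ -5) ⊗ (3 ⊗ -1))) gives -9.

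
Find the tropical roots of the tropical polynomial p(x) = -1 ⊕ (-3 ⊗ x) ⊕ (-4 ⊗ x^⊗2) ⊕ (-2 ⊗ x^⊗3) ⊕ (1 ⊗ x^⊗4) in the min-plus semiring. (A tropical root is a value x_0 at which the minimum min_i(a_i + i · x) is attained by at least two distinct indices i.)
Roots: {-3, -2, 1, 2}

Each tropical root is a break point of the lower envelope of the lines y = a_i + i · x (there are 5 lines, with slopes 0, 1, ..., 4). Only the lines that attain the minimum somewhere contribute to roots; other lines are dominated. Here the surviving (envelope) indices are i = 4, i = 3, i = 2, i = 1, i = 0.
Intersections between consecutive envelope lines give the roots: for adjacent envelope indices i < j the intersection is x = (a_i − a_j) / (j − i). Reading off the sorted break points: {-3, -2, 1, 2}.
Verification: at each break x_0, at least two indices attain the minimum of min_i(a_i + i · x_0).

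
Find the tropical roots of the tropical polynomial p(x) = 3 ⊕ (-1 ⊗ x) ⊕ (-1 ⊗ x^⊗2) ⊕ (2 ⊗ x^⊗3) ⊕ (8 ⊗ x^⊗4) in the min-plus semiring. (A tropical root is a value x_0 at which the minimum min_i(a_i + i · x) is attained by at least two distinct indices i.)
Roots: {-6, -3, 0, 4}

Each tropical root is a break point of the lower envelope of the lines y = a_i + i · x (there are 5 lines, with slopes 0, 1, ..., 4). Only the lines that attain the minimum somewhere contribute to roots; other lines are dominated. Here the surviving (envelope) indices are i = 4, i = 3, i = 2, i = 1, i = 0.
Intersections between consecutive envelope lines give the roots: for adjacent envelope indices i < j the intersection is x = (a_i − a_j) / (j − i). Reading off the sorted break points: {-6, -3, 0, 4}.
Verification: at each break x_0, at least two indices attain the minimum of min_i(a_i + i · x_0).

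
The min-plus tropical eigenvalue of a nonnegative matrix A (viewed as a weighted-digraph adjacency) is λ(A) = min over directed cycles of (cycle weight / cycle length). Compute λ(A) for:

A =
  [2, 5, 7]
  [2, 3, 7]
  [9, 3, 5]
λ(A) = 2

Enumerate directed cycles and compute their means (weight / length). Sample:
  cycle 0 → 0: weight = 2, length = 1, mean = 2/1 ≈ 2.000
  cycle 1 → 1: weight = 3, length = 1, mean = 3/1 ≈ 3.000
  cycle 2 → 2: weight = 5, length = 1, mean = 5/1 ≈ 5.000
  cycle 0 → 1 → 0: weight = 7, length = 2, mean = 7/2 ≈ 3.500
  cycle 0 → 2 → 0: weight = 16, length = 2, mean = 16/2 ≈ 8.000
  cycle 1 → 0 → 1: weight = 7, length = 2, mean = 7/2 ≈ 3.500
Minimum mean = 2.000, attained e.g. along the cycle 0 → 0 with weight 2 and length 1. So λ(A) = 2/1 = 2.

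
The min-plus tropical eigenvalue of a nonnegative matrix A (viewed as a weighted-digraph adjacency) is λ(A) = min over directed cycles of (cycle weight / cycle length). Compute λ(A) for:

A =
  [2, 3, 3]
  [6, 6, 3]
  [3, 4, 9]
λ(A) = 2

Enumerate directed cycles and compute their means (weight / length). Sample:
  cycle 0 → 0: weight = 2, length = 1, mean = 2/1 ≈ 2.000
  cycle 1 → 1: weight = 6, length = 1, mean = 6/1 ≈ 6.000
  cycle 2 → 2: weight = 9, length = 1, mean = 9/1 ≈ 9.000
  cycle 0 → 1 → 0: weight = 9, length = 2, mean = 9/2 ≈ 4.500
  cycle 0 → 2 → 0: weight = 6, length = 2, mean = 6/2 ≈ 3.000
  cycle 1 → 0 → 1: weight = 9, length = 2, mean = 9/2 ≈ 4.500
Minimum mean = 2.000, attained e.g. along the cycle 0 → 0 with weight 2 and length 1. So λ(A) = 2/1 = 2.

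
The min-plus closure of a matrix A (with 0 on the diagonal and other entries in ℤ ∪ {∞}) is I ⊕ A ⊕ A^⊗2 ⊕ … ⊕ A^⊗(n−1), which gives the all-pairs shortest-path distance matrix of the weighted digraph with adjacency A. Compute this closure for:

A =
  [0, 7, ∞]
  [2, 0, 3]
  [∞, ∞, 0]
Closure =
  [0, 7, 10]
  [2, 0, 3]
  [∞, ∞, 0]

This is the Floyd-Warshall all-pairs shortest-path computation. For each intermediate vertex k = 0, 1, …, 2, update dist[i][j] ← min(dist[i][j], dist[i][k] + dist[k][j]). The final matrix gives, for each (i, j), the minimum total weight of any directed path from i to j (possibly empty when i = j).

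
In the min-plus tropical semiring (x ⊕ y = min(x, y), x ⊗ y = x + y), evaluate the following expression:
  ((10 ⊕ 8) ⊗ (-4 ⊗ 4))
((10 ⊕ 8) ⊗ (-4 ⊗ 4)) = 8

Expand innermost to outermost. Recall ⊕ takes the minimum of its arguments and ⊗ takes their sum. Working out the expression ((10 ⊕ 8) ⊗ (-4 ⊗ 4)) gives 8.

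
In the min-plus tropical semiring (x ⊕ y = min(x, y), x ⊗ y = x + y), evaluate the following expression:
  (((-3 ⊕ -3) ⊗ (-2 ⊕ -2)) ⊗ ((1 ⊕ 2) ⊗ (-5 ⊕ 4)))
(((-3 ⊕ -3) ⊗ (-2 ⊕ -2)) ⊗ ((1 ⊕ 2) ⊗ (-5 ⊕ 4))) = -9

Expand innermost to outermost. Recall ⊕ takes the minimum of its arguments and ⊗ takes their sum. Working out the expression (((-3 ⊕ -3) ⊗ (-2 ⊕ -2)) ⊗ ((1 ⊕ 2) ⊗ (-5 ⊕ 4))) gives -9.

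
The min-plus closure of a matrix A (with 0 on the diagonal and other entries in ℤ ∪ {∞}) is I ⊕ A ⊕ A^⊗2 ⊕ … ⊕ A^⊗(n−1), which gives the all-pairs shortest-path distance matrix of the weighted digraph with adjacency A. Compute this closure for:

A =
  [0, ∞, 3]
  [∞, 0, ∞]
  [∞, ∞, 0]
Closure =
  [0, ∞, 3]
  [∞, 0, ∞]
  [∞, ∞, 0]

This is the Floyd-Warshall all-pairs shortest-path computation. For each intermediate vertex k = 0, 1, …, 2, update dist[i][j] ← min(dist[i][j], dist[i][k] + dist[k][j]). The final matrix gives, for each (i, j), the minimum total weight of any directed path from i to j (possibly empty when i = j).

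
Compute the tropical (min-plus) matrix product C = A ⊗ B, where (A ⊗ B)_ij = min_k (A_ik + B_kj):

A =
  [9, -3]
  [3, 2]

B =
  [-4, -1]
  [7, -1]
A ⊗ B =
  [4, -4]
  [-1, 1]

Apply the min-plus product entry-by-entry:
  C[0][0] = min over k of (A[0][0] + B[0][0] = 9 + -4 = 5, A[0][1] + B[1][0] = -3 + 7 = 4) = 4 (attained at k = 1)
  C[0][1] = min over k of (A[0][0] + B[0][1] = 9 + -1 = 8, A[0][1] + B[1][1] = -3 + -1 = -4) = -4 (attained at k = 1)
  C[1][0] = min over k of (A[1][0] + B[0][0] = 3 + -4 = -1, A[1][1] + B[1][0] = 2 + 7 = 9) = -1 (attained at k = 0)
  C[1][1] = min over k of (A[1][0] + B[0][1] = 3 + -1 = 2, A[1][1] + B[1][1] = 2 + -1 = 1) = 1 (attained at k = 1)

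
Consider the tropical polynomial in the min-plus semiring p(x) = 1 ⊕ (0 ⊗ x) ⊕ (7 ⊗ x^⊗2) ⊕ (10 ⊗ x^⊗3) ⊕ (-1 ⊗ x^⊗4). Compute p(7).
p(7) = 1

A tropical monomial a ⊗ x^⊗i evaluates to a + i · x. Evaluating each term at x = 7:
  Term 0 contributes 1 + 0 · 7 = 1
  Term 1 contributes 0 + 1 · 7 = 7
  Term 2 contributes 7 + 2 · 7 = 21
  Term 3 contributes 10 + 3 · 7 = 31
  Term 4 contributes -1 + 4 · 7 = 27
p(7) = ⊕ of these = min[1, 7, 21, 31, 27] = 1.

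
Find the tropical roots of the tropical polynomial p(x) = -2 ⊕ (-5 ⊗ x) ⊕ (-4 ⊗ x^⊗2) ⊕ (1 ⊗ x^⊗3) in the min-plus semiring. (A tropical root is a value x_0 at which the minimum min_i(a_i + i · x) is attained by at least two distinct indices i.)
Roots: {-5, -1, 3}

Each tropical root is a break point of the lower envelope of the lines y = a_i + i · x (there are 4 lines, with slopes 0, 1, ..., 3). Only the lines that attain the minimum somewhere contribute to roots; other lines are dominated. Here the surviving (envelope) indices are i = 3, i = 2, i = 1, i = 0.
Intersections between consecutive envelope lines give the roots: for adjacent envelope indices i < j the intersection is x = (a_i − a_j) / (j − i). Reading off the sorted break points: {-5, -1, 3}.
Verification: at each break x_0, at least two indices attain the minimum of min_i(a_i + i · x_0).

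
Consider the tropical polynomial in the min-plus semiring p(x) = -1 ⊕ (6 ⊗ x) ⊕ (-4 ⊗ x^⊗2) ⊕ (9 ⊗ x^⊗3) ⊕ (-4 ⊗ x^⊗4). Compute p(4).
p(4) = -1

A tropical monomial a ⊗ x^⊗i evaluates to a + i · x. Evaluating each term at x = 4:
  Term 0 contributes -1 + 0 · 4 = -1
  Term 1 contributes 6 + 1 · 4 = 10
  Term 2 contributes -4 + 2 · 4 = 4
  Term 3 contributes 9 + 3 · 4 = 21
  Term 4 contributes -4 + 4 · 4 = 12
p(4) = ⊕ of these = min[-1, 10, 4, 21, 12] = -1.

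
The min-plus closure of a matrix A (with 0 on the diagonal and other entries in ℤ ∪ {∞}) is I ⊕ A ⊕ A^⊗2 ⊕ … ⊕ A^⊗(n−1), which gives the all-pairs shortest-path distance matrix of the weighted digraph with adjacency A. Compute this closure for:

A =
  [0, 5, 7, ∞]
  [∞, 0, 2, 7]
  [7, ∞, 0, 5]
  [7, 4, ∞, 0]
Closure =
  [0, 5, 7, 12]
  [9, 0, 2, 7]
  [7, 9, 0, 5]
  [7, 4, 6, 0]

This is the Floyd-Warshall all-pairs shortest-path computation. For each intermediate vertex k = 0, 1, …, 3, update dist[i][j] ← min(dist[i][j], dist[i][k] + dist[k][j]). The final matrix gives, for each (i, j), the minimum total weight of any directed path from i to j (possibly empty when i = j).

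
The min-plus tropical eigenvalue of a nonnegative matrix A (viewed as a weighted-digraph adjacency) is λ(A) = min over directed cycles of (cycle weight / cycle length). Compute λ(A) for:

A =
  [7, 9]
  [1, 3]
λ(A) = 3

Enumerate directed cycles and compute their means (weight / length). Sample:
  cycle 0 → 0: weight = 7, length = 1, mean = 7/1 ≈ 7.000
  cycle 1 → 1: weight = 3, length = 1, mean = 3/1 ≈ 3.000
  cycle 0 → 1 → 0: weight = 10, length = 2, mean = 10/2 ≈ 5.000
  cycle 1 → 0 → 1: weight = 10, length = 2, mean = 10/2 ≈ 5.000
Minimum mean = 3.000, attained e.g. along the cycle 1 → 1 with weight 3 and length 1. So λ(A) = 3/1 = 3.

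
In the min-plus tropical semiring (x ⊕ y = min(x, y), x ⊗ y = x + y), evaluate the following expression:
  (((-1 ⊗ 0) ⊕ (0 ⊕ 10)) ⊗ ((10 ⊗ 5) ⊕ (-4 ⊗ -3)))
(((-1 ⊗ 0) ⊕ (0 ⊕ 10)) ⊗ ((10 ⊗ 5) ⊕ (-4 ⊗ -3))) = -8

Expand innermost to outermost. Recall ⊕ takes the minimum of its arguments and ⊗ takes their sum. Working out the expression (((-1 ⊗ 0) ⊕ (0 ⊕ 10)) ⊗ ((10 ⊗ 5) ⊕ (-4 ⊗ -3))) gives -8.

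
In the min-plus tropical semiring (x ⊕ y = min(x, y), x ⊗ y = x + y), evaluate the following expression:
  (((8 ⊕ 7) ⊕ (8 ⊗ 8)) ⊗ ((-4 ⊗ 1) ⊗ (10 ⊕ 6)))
(((8 ⊕ 7) ⊕ (8 ⊗ 8)) ⊗ ((-4 ⊗ 1) ⊗ (10 ⊕ 6))) = 10

Expand innermost to outermost. Recall ⊕ takes the minimum of its arguments and ⊗ takes their sum. Working out the expression (((8 ⊕ 7) ⊕ (8 ⊗ 8)) ⊗ ((-4 ⊗ 1) ⊗ (10 ⊕ 6))) gives 10.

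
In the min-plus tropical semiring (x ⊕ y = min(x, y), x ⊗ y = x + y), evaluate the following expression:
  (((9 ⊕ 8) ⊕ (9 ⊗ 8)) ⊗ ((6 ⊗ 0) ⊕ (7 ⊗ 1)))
(((9 ⊕ 8) ⊕ (9 ⊗ 8)) ⊗ ((6 ⊗ 0) ⊕ (7 ⊗ 1))) = 14

Expand innermost to outermost. Recall ⊕ takes the minimum of its arguments and ⊗ takes their sum. Working out the expression (((9 ⊕ 8) ⊕ (9 ⊗ 8)) ⊗ ((6 ⊗ 0) ⊕ (7 ⊗ 1))) gives 14.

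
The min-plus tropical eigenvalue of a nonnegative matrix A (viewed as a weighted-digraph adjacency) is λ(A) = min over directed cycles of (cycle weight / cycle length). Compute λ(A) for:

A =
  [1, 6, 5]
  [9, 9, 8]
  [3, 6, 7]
λ(A) = 1

Enumerate directed cycles and compute their means (weight / length). Sample:
  cycle 0 → 0: weight = 1, length = 1, mean = 1/1 ≈ 1.000
  cycle 1 → 1: weight = 9, length = 1, mean = 9/1 ≈ 9.000
  cycle 2 → 2: weight = 7, length = 1, mean = 7/1 ≈ 7.000
  cycle 0 → 1 → 0: weight = 15, length = 2, mean = 15/2 ≈ 7.500
  cycle 0 → 2 → 0: weight = 8, length = 2, mean = 8/2 ≈ 4.000
  cycle 1 → 0 → 1: weight = 15, length = 2, mean = 15/2 ≈ 7.500
Minimum mean = 1.000, attained e.g. along the cycle 0 → 0 with weight 1 and length 1. So λ(A) = 1/1 = 1.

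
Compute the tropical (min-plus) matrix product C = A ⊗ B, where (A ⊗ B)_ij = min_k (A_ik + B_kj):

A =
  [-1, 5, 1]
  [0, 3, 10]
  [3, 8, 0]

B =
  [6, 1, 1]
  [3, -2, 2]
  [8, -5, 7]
A ⊗ B =
  [5, -4, 0]
  [6, 1, 1]
  [8, -5, 4]

Apply the min-plus product entry-by-entry:
  C[0][0] = min over k of (A[0][0] + B[0][0] = -1 + 6 = 5, A[0][1] + B[1][0] = 5 + 3 = 8, A[0][2] + B[2][0] = 1 + 8 = 9) = 5 (attained at k = 0)
  C[0][1] = min over k of (A[0][0] + B[0][1] = -1 + 1 = 0, A[0][1] + B[1][1] = 5 + -2 = 3, A[0][2] + B[2][1] = 1 + -5 = -4) = -4 (attained at k = 2)
  C[0][2] = min over k of (A[0][0] + B[0][2] = -1 + 1 = 0, A[0][1] + B[1][2] = 5 + 2 = 7, A[0][2] + B[2][2] = 1 + 7 = 8) = 0 (attained at k = 0)
  C[1][0] = min over k of (A[1][0] + B[0][0] = 0 + 6 = 6, A[1][1] + B[1][0] = 3 + 3 = 6, A[1][2] + B[2][0] = 10 + 8 = 18) = 6 (attained at k = 0)
  C[1][1] = min over k of (A[1][0] + B[0][1] = 0 + 1 = 1, A[1][1] + B[1][1] = 3 + -2 = 1, A[1][2] + B[2][1] = 10 + -5 = 5) = 1 (attained at k = 0)
  C[1][2] = min over k of (A[1][0] + B[0][2] = 0 + 1 = 1, A[1][1] + B[1][2] = 3 + 2 = 5, A[1][2] + B[2][2] = 10 + 7 = 17) = 1 (attained at k = 0)
  C[2][0] = min over k of (A[2][0] + B[0][0] = 3 + 6 = 9, A[2][1] + B[1][0] = 8 + 3 = 11, A[2][2] + B[2][0] = 0 + 8 = 8) = 8 (attained at k = 2)
  C[2][1] = min over k of (A[2][0] + B[0][1] = 3 + 1 = 4, A[2][1] + B[1][1] = 8 + -2 = 6, A[2][2] + B[2][1] = 0 + -5 = -5) = -5 (attained at k = 2)
  C[2][2] = min over k of (A[2][0] + B[0][2] = 3 + 1 = 4, A[2][1] + B[1][2] = 8 + 2 = 10, A[2][2] + B[2][2] = 0 + 7 = 7) = 4 (attained at k = 0)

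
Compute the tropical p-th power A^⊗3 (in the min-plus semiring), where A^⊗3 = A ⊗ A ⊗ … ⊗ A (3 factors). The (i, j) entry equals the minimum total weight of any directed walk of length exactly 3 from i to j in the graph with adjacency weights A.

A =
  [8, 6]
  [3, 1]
A^⊗3 =
  [10, 8]
  [5, 3]

Each entry (A^⊗3)_ij equals the minimum over all length-3 walks i = v_0 → v_1 → … → v_3 = j of Σ_t A[v_t][v_{t+1}]. For example, for (i, j) = (0, 1) we minimise over 4 possible intermediate vertex sequences; the minimum is 8, attained along the walk 0 → 1 → 1 → 1.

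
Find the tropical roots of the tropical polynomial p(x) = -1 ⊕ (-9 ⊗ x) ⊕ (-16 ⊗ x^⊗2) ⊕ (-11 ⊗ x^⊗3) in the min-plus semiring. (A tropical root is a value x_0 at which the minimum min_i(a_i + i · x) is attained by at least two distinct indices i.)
Roots: {-5, 7, 8}

Each tropical root is a break point of the lower envelope of the lines y = a_i + i · x (there are 4 lines, with slopes 0, 1, ..., 3). Only the lines that attain the minimum somewhere contribute to roots; other lines are dominated. Here the surviving (envelope) indices are i = 3, i = 2, i = 1, i = 0.
Intersections between consecutive envelope lines give the roots: for adjacent envelope indices i < j the intersection is x = (a_i − a_j) / (j − i). Reading off the sorted break points: {-5, 7, 8}.
Verification: at each break x_0, at least two indices attain the minimum of min_i(a_i + i · x_0).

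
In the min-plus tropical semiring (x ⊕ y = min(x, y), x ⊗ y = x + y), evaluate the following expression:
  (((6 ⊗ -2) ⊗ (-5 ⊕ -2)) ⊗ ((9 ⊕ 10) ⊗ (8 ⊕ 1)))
(((6 ⊗ -2) ⊗ (-5 ⊕ -2)) ⊗ ((9 ⊕ 10) ⊗ (8 ⊕ 1))) = 9

Expand innermost to outermost. Recall ⊕ takes the minimum of its arguments and ⊗ takes their sum. Working out the expression (((6 ⊗ -2) ⊗ (-5 ⊕ -2)) ⊗ ((9 ⊕ 10) ⊗ (8 ⊕ 1))) gives 9.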